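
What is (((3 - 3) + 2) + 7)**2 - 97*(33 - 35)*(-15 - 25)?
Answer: -7679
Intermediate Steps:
(((3 - 3) + 2) + 7)**2 - 97*(33 - 35)*(-15 - 25) = ((0 + 2) + 7)**2 - (-194)*(-40) = (2 + 7)**2 - 97*80 = 9**2 - 7760 = 81 - 7760 = -7679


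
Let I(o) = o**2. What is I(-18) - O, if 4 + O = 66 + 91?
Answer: 171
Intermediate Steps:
O = 153 (O = -4 + (66 + 91) = -4 + 157 = 153)
I(-18) - O = (-18)**2 - 1*153 = 324 - 153 = 171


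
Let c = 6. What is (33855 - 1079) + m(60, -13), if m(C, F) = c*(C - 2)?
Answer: 33124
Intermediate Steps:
m(C, F) = -12 + 6*C (m(C, F) = 6*(C - 2) = 6*(-2 + C) = -12 + 6*C)
(33855 - 1079) + m(60, -13) = (33855 - 1079) + (-12 + 6*60) = 32776 + (-12 + 360) = 32776 + 348 = 33124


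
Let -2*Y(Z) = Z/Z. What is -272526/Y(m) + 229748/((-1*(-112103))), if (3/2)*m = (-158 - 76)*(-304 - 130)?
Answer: 61102194104/112103 ≈ 5.4505e+5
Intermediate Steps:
m = 67704 (m = 2*((-158 - 76)*(-304 - 130))/3 = 2*(-234*(-434))/3 = (⅔)*101556 = 67704)
Y(Z) = -½ (Y(Z) = -Z/(2*Z) = -½*1 = -½)
-272526/Y(m) + 229748/((-1*(-112103))) = -272526/(-½) + 229748/((-1*(-112103))) = -272526*(-2) + 229748/112103 = 545052 + 229748*(1/112103) = 545052 + 229748/112103 = 61102194104/112103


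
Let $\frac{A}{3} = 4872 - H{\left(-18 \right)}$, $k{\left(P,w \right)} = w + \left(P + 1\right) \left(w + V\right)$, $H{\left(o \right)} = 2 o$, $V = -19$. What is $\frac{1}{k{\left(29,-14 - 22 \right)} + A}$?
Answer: $\frac{1}{13038} \approx 7.6699 \cdot 10^{-5}$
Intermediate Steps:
$k{\left(P,w \right)} = w + \left(1 + P\right) \left(-19 + w\right)$ ($k{\left(P,w \right)} = w + \left(P + 1\right) \left(w - 19\right) = w + \left(1 + P\right) \left(-19 + w\right)$)
$A = 14724$ ($A = 3 \left(4872 - 2 \left(-18\right)\right) = 3 \left(4872 - -36\right) = 3 \left(4872 + 36\right) = 3 \cdot 4908 = 14724$)
$\frac{1}{k{\left(29,-14 - 22 \right)} + A} = \frac{1}{\left(-19 - 551 + 2 \left(-14 - 22\right) + 29 \left(-14 - 22\right)\right) + 14724} = \frac{1}{\left(-19 - 551 + 2 \left(-36\right) + 29 \left(-36\right)\right) + 14724} = \frac{1}{\left(-19 - 551 - 72 - 1044\right) + 14724} = \frac{1}{-1686 + 14724} = \frac{1}{13038}$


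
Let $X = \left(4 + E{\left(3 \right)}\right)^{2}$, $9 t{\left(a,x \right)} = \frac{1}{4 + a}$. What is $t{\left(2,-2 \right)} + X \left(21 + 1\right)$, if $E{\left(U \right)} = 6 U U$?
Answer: $\frac{3996433}{54} \approx 74008.0$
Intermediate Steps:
$t{\left(a,x \right)} = \frac{1}{9 \left(4 + a\right)}$
$E{\left(U \right)} = 6 U^{2}$
$X = 3364$ ($X = \left(4 + 6 \cdot 3^{2}\right)^{2} = \left(4 + 6 \cdot 9\right)^{2} = \left(4 + 54\right)^{2} = 58^{2} = 3364$)
$t{\left(2,-2 \right)} + X \left(21 + 1\right) = \frac{1}{9 \left(4 + 2\right)} + 3364 \left(21 + 1\right) = \frac{1}{9 \cdot 6} + 3364 \cdot 22 = \frac{1}{9} \cdot \frac{1}{6} + 74008 = \frac{1}{54} + 74008 = \frac{3996433}{54}$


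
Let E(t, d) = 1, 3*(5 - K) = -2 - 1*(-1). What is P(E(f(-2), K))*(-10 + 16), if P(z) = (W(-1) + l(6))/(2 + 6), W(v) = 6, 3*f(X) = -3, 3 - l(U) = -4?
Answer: 39/4 ≈ 9.7500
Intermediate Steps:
l(U) = 7 (l(U) = 3 - 1*(-4) = 3 + 4 = 7)
f(X) = -1 (f(X) = (⅓)*(-3) = -1)
K = 16/3 (K = 5 - (-2 - 1*(-1))/3 = 5 - (-2 + 1)/3 = 5 - ⅓*(-1) = 5 + ⅓ = 16/3 ≈ 5.3333)
P(z) = 13/8 (P(z) = (6 + 7)/(2 + 6) = 13/8)
P(E(f(-2), K))*(-10 + 16) = 13*(-10 + 16)/8 = (13/8)*6 = 39/4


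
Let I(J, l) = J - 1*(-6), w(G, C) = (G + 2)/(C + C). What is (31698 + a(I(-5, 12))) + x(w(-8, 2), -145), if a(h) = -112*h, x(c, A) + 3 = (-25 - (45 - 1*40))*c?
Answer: 31628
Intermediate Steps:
w(G, C) = (2 + G)/(2*C) (w(G, C) = (2 + G)/((2*C)) = (2 + G)*(1/(2*C)) = (2 + G)/(2*C))
I(J, l) = 6 + J (I(J, l) = J + 6 = 6 + J)
x(c, A) = -3 - 30*c (x(c, A) = -3 + (-25 - (45 - 1*40))*c = -3 + (-25 - (45 - 40))*c = -3 + (-25 - 1*5)*c = -3 + (-25 - 5)*c = -3 - 30*c)
(31698 + a(I(-5, 12))) + x(w(-8, 2), -145) = (31698 - 112*(6 - 5)) + (-3 - 15*(2 - 8)/2) = (31698 - 112*1) + (-3 - 15*(-6)/2) = (31698 - 112) + (-3 - 30*(-3/2)) = 31586 + (-3 + 45) = 31586 + 42 = 31628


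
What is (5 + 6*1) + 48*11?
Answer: 539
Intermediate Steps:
(5 + 6*1) + 48*11 = (5 + 6) + 528 = 11 + 528 = 539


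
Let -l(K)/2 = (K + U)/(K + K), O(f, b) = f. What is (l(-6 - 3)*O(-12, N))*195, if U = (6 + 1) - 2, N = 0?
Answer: 1040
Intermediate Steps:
U = 5 (U = 7 - 2 = 5)
l(K) = -(5 + K)/K (l(K) = -2*(K + 5)/(K + K) = -2*(5 + K)/(2*K) = -2*(5 + K)*1/(2*K) = -(5 + K)/K)
(l(-6 - 3)*O(-12, N))*195 = (((-5 - (-6 - 3))/(-6 - 3))*(-12))*195 = (((-5 - 1*(-9))/(-9))*(-12))*195 = (-(-5 + 9)/9*(-12))*195 = (-⅑*4*(-12))*195 = -4/9*(-12)*195 = (16/3)*195 = 1040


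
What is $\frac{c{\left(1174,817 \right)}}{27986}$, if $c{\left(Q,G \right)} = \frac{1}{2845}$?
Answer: $\frac{1}{79620170} \approx 1.256 \cdot 10^{-8}$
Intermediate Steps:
$c{\left(Q,G \right)} = \frac{1}{2845}$
$\frac{c{\left(1174,817 \right)}}{27986} = \frac{1}{2845 \cdot 27986} = \frac{1}{2845} \cdot \frac{1}{27986} = \frac{1}{79620170}$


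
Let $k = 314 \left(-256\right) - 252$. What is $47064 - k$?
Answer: $127700$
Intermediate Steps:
$k = -80636$ ($k = -80384 - 252 = -80636$)
$47064 - k = 47064 - -80636 = 47064 + 80636 = 127700$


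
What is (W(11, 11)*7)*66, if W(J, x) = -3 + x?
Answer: 3696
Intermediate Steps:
(W(11, 11)*7)*66 = ((-3 + 11)*7)*66 = (8*7)*66 = 56*66 = 3696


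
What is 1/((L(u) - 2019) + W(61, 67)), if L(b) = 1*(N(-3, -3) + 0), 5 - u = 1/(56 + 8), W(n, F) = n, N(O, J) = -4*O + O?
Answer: -1/1949 ≈ -0.00051308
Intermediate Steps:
N(O, J) = -3*O
u = 319/64 (u = 5 - 1/(56 + 8) = 5 - 1/64 = 319/64 ≈ 4.9844)
L(b) = 9 (L(b) = 1*(-3*(-3) + 0) = 1*(9 + 0) = 1*9 = 9)
1/((L(u) - 2019) + W(61, 67)) = 1/((9 - 2019) + 61) = 1/(-2010 + 61) = 1/(-1949) = -1/1949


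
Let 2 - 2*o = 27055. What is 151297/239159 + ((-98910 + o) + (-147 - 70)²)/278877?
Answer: 17709873811/44463962962 ≈ 0.39830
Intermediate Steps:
o = -27053/2 (o = 1 - ½*27055 = 1 - 27055/2 = -27053/2 ≈ -13527.)
151297/239159 + ((-98910 + o) + (-147 - 70)²)/278877 = 151297/239159 + ((-98910 - 27053/2) + (-147 - 70)²)/278877 = 151297*(1/239159) + (-224873/2 + (-217)²)*(1/278877) = 151297/239159 + (-224873/2 + 47089)*(1/278877) = 151297/239159 - 130695/2*1/278877 = 151297/239159 - 43565/185918 = 17709873811/44463962962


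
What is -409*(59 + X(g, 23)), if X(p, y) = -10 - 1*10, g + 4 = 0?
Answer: -15951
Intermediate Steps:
g = -4 (g = -4 + 0 = -4)
X(p, y) = -20 (X(p, y) = -10 - 10 = -20)
-409*(59 + X(g, 23)) = -409*(59 - 20) = -409*39 = -15951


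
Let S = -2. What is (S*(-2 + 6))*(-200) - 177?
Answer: 1423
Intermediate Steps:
(S*(-2 + 6))*(-200) - 177 = -2*(-2 + 6)*(-200) - 177 = -2*4*(-200) - 177 = -8*(-200) - 177 = 1600 - 177 = 1423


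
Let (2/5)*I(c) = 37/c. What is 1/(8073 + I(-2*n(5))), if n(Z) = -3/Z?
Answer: 12/97801 ≈ 0.00012270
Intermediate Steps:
I(c) = 185/(2*c) (I(c) = 5*(37/c)/2 = 185/(2*c))
1/(8073 + I(-2*n(5))) = 1/(8073 + 185/(2*((-(-6)/5)))) = 1/(8073 + 185/(2*((-2*(-3/5))))) = 1/(8073 + 185/(2*(6/5))) = 1/(8073 + (185/2)*(5/6)) = 1/(8073 + 925/12) = 1/(97801/12) = 12/97801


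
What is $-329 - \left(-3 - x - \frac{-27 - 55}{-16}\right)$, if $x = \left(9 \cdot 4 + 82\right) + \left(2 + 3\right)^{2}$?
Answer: $- \frac{1423}{8} \approx -177.88$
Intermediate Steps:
$x = 143$ ($x = \left(36 + 82\right) + 5^{2} = 118 + 25 = 143$)
$-329 - \left(-3 - x - \frac{-27 - 55}{-16}\right) = -329 + \left(\left(- \frac{96}{-32} + \frac{-27 - 55}{-16}\right) + 143\right) = -329 + \left(\left(\left(-96\right) \left(- \frac{1}{32}\right) + \left(-27 - 55\right) \left(- \frac{1}{16}\right)\right) + 143\right) = -329 + \left(\left(3 - - \frac{41}{8}\right) + 143\right) = -329 + \left(\left(3 + \frac{41}{8}\right) + 143\right) = -329 + \left(\frac{65}{8} + 143\right) = -329 + \frac{1209}{8} = - \frac{1423}{8}$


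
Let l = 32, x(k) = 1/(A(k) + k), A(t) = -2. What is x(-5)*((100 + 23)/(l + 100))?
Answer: -41/308 ≈ -0.13312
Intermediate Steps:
x(k) = 1/(-2 + k)
x(-5)*((100 + 23)/(l + 100)) = ((100 + 23)/(32 + 100))/(-2 - 5) = (123/132)/(-7) = -123/(7*132) = -⅐*41/44 = -41/308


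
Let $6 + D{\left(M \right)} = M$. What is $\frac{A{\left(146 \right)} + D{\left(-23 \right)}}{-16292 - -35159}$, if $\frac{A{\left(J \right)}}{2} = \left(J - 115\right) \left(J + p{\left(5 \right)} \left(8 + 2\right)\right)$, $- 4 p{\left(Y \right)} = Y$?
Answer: $\frac{8248}{18867} \approx 0.43717$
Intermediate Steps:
$D{\left(M \right)} = -6 + M$
$p{\left(Y \right)} = - \frac{Y}{4}$
$A{\left(J \right)} = 2 \left(-115 + J\right) \left(- \frac{25}{2} + J\right)$ ($A{\left(J \right)} = 2 \left(J - 115\right) \left(J + \left(- \frac{1}{4}\right) 5 \left(8 + 2\right)\right) = 2 \left(-115 + J\right) \left(J - \frac{25}{2}\right) = 2 \left(-115 + J\right) \left(- \frac{25}{2} + J\right)$)
$\frac{A{\left(146 \right)} + D{\left(-23 \right)}}{-16292 - -35159} = \frac{\left(2875 - 37230 + 2 \cdot 146^{2}\right) - 29}{-16292 - -35159} = \frac{\left(2875 - 37230 + 2 \cdot 21316\right) - 29}{-16292 + 35159} = \frac{\left(2875 - 37230 + 42632\right) - 29}{18867} = \left(8277 - 29\right) \frac{1}{18867} = 8248 \cdot \frac{1}{18867} = \frac{8248}{18867}$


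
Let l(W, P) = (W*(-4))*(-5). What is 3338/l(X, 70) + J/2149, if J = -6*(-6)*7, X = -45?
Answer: -496183/138150 ≈ -3.5916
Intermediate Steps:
l(W, P) = 20*W (l(W, P) = -4*W*(-5) = 20*W)
J = 252 (J = 36*7 = 252)
3338/l(X, 70) + J/2149 = 3338/((20*(-45))) + 252/2149 = 3338/(-900) + 252*(1/2149) = 3338*(-1/900) + 36/307 = -1669/450 + 36/307 = -496183/138150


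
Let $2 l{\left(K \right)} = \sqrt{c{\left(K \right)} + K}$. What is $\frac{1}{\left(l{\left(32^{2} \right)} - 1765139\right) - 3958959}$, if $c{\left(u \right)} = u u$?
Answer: $- \frac{2862049}{16382648825602} - \frac{20 \sqrt{41}}{8191324412801} \approx -1.7472 \cdot 10^{-7}$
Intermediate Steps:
$c{\left(u \right)} = u^{2}$
$l{\left(K \right)} = \frac{\sqrt{K + K^{2}}}{2}$ ($l{\left(K \right)} = \frac{\sqrt{K^{2} + K}}{2} = \frac{\sqrt{K + K^{2}}}{2}$)
$\frac{1}{\left(l{\left(32^{2} \right)} - 1765139\right) - 3958959} = \frac{1}{\left(\frac{\sqrt{32^{2} \left(1 + 32^{2}\right)}}{2} - 1765139\right) - 3958959} = \frac{1}{\left(\frac{\sqrt{1024 \left(1 + 1024\right)}}{2} - 1765139\right) - 3958959} = \frac{1}{\left(\frac{\sqrt{1024 \cdot 1025}}{2} - 1765139\right) - 3958959} = \frac{1}{\left(\frac{\sqrt{1049600}}{2} - 1765139\right) - 3958959} = \frac{1}{\left(\frac{160 \sqrt{41}}{2} - 1765139\right) - 3958959} = \frac{1}{\left(80 \sqrt{41} - 1765139\right) - 3958959} = \frac{1}{\left(-1765139 + 80 \sqrt{41}\right) - 3958959} = \frac{1}{-5724098 + 80 \sqrt{41}}$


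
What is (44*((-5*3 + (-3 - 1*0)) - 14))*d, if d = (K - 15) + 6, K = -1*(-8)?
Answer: 1408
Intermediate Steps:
K = 8
d = -1 (d = (8 - 15) + 6 = -7 + 6 = -1)
(44*((-5*3 + (-3 - 1*0)) - 14))*d = (44*((-5*3 + (-3 - 1*0)) - 14))*(-1) = (44*((-15 + (-3 + 0)) - 14))*(-1) = (44*((-15 - 3) - 14))*(-1) = (44*(-18 - 14))*(-1) = (44*(-32))*(-1) = -1408*(-1) = 1408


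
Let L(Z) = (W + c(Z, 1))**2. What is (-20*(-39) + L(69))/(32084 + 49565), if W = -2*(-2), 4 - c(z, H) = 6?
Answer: 784/81649 ≈ 0.0096021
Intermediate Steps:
c(z, H) = -2 (c(z, H) = 4 - 1*6 = 4 - 6 = -2)
W = 4
L(Z) = 4 (L(Z) = (4 - 2)**2 = 2**2 = 4)
(-20*(-39) + L(69))/(32084 + 49565) = (-20*(-39) + 4)/(32084 + 49565) = (780 + 4)/81649 = 784*(1/81649) = 784/81649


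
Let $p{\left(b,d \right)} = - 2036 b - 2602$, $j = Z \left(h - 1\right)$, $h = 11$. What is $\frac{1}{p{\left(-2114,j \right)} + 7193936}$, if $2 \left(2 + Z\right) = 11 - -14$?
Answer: $\frac{1}{11495438} \approx 8.6991 \cdot 10^{-8}$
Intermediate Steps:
$Z = \frac{21}{2}$ ($Z = -2 + \frac{11 - -14}{2} = -2 + \frac{11 + 14}{2} = -2 + \frac{1}{2} \cdot 25 = -2 + \frac{25}{2} = \frac{21}{2} \approx 10.5$)
$j = 105$ ($j = \frac{21 \left(11 - 1\right)}{2} = \frac{21}{2} \cdot 10 = 105$)
$p{\left(b,d \right)} = -2602 - 2036 b$
$\frac{1}{p{\left(-2114,j \right)} + 7193936} = \frac{1}{\left(-2602 - -4304104\right) + 7193936} = \frac{1}{\left(-2602 + 4304104\right) + 7193936} = \frac{1}{4301502 + 7193936} = \frac{1}{11495438}$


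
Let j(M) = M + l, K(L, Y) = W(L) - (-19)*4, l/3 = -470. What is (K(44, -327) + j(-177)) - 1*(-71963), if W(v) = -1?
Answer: 70451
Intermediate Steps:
l = -1410 (l = 3*(-470) = -1410)
K(L, Y) = 75 (K(L, Y) = -1 - (-19)*4 = -1 - 1*(-76) = -1 + 76 = 75)
j(M) = -1410 + M (j(M) = M - 1410 = -1410 + M)
(K(44, -327) + j(-177)) - 1*(-71963) = (75 + (-1410 - 177)) - 1*(-71963) = (75 - 1587) + 71963 = -1512 + 71963 = 70451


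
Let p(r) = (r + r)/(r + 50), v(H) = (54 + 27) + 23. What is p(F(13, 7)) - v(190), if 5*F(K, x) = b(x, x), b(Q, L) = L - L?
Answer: -104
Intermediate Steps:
b(Q, L) = 0
F(K, x) = 0 (F(K, x) = (⅕)*0 = 0)
v(H) = 104 (v(H) = 81 + 23 = 104)
p(r) = 2*r/(50 + r) (p(r) = (2*r)/(50 + r) = 2*r/(50 + r))
p(F(13, 7)) - v(190) = 2*0/(50 + 0) - 1*104 = 2*0/50 - 104 = 2*0*(1/50) - 104 = 0 - 104 = -104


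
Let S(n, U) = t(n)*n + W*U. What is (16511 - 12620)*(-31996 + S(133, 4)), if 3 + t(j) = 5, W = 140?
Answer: -121282470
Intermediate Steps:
t(j) = 2 (t(j) = -3 + 5 = 2)
S(n, U) = 2*n + 140*U
(16511 - 12620)*(-31996 + S(133, 4)) = (16511 - 12620)*(-31996 + (2*133 + 140*4)) = 3891*(-31996 + (266 + 560)) = 3891*(-31996 + 826) = 3891*(-31170) = -121282470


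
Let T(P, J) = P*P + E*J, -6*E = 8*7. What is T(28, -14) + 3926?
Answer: 14522/3 ≈ 4840.7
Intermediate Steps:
E = -28/3 (E = -4*7/3 = -⅙*56 = -28/3 ≈ -9.3333)
T(P, J) = P² - 28*J/3 (T(P, J) = P*P - 28*J/3 = P² - 28*J/3)
T(28, -14) + 3926 = (28² - 28/3*(-14)) + 3926 = (784 + 392/3) + 3926 = 2744/3 + 3926 = 14522/3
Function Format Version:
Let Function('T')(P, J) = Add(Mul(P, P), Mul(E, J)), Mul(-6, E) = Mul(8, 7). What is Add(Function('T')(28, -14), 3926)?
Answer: Rational(14522, 3) ≈ 4840.7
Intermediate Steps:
E = Rational(-28, 3) (E = Mul(Rational(-1, 6), Mul(8, 7)) = Mul(Rational(-1, 6), 56) = Rational(-28, 3) ≈ -9.3333)
Function('T')(P, J) = Add(Pow(P, 2), Mul(Rational(-28, 3), J)) (Function('T')(P, J) = Add(Mul(P, P), Mul(Rational(-28, 3), J)) = Add(Pow(P, 2), Mul(Rational(-28, 3), J)))
Add(Function('T')(28, -14), 3926) = Add(Add(Pow(28, 2), Mul(Rational(-28, 3), -14)), 3926) = Add(Add(784, Rational(392, 3)), 3926) = Add(Rational(2744, 3), 3926) = Rational(14522, 3)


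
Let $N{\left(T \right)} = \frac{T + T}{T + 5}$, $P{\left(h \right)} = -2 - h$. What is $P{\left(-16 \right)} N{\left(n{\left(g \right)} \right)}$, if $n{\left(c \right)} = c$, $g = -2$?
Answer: $- \frac{56}{3} \approx -18.667$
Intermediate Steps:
$N{\left(T \right)} = \frac{2 T}{5 + T}$
$P{\left(-16 \right)} N{\left(n{\left(g \right)} \right)} = \left(-2 - -16\right) 2 \left(-2\right) \frac{1}{5 - 2} = \left(-2 + 16\right) 2 \left(-2\right) \frac{1}{3} = 14 \cdot 2 \left(-2\right) \frac{1}{3} = 14 \left(- \frac{4}{3}\right) = - \frac{56}{3}$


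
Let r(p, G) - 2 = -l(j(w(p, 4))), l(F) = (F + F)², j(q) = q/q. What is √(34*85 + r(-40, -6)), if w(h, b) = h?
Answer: 38*√2 ≈ 53.740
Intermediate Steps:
j(q) = 1
l(F) = 4*F² (l(F) = (2*F)² = 4*F²)
r(p, G) = -2 (r(p, G) = 2 - 4*1² = 2 - 4 = -2)
√(34*85 + r(-40, -6)) = √(34*85 - 2) = √(2890 - 2) = √2888 = 38*√2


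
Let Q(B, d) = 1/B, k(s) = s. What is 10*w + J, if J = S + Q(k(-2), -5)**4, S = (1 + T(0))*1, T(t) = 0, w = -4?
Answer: -623/16 ≈ -38.938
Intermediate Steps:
S = 1 (S = (1 + 0)*1 = 1*1 = 1)
J = 17/16 (J = 1 + (1/(-2))**4 = 1 + (-1/2)**4 = 1 + 1/16 = 17/16 ≈ 1.0625)
10*w + J = 10*(-4) + 17/16 = -40 + 17/16 = -623/16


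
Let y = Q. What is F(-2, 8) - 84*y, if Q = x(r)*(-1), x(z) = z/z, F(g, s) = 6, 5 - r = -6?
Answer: 90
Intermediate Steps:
r = 11 (r = 5 - 1*(-6) = 5 + 6 = 11)
x(z) = 1
Q = -1 (Q = 1*(-1) = -1)
y = -1
F(-2, 8) - 84*y = 6 - 84*(-1) = 6 + 84 = 90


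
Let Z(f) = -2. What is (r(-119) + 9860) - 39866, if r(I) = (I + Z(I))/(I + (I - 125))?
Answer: -90017/3 ≈ -30006.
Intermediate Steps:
r(I) = (-2 + I)/(-125 + 2*I) (r(I) = (I - 2)/(I + (I - 125)) = (-2 + I)/(I + (-125 + I)) = (-2 + I)/(-125 + 2*I))
(r(-119) + 9860) - 39866 = ((-2 - 119)/(-125 + 2*(-119)) + 9860) - 39866 = (-121/(-125 - 238) + 9860) - 39866 = (-121/(-363) + 9860) - 39866 = (-1/363*(-121) + 9860) - 39866 = (⅓ + 9860) - 39866 = 29581/3 - 39866 = -90017/3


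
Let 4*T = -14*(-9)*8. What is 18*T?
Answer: 4536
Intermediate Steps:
T = 252 (T = (-14*(-9)*8)/4 = (126*8)/4 = (¼)*1008 = 252)
18*T = 18*252 = 4536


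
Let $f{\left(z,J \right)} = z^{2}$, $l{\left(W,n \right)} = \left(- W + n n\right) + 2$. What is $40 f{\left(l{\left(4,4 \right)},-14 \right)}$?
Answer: $7840$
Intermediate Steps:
$l{\left(W,n \right)} = 2 + n^{2} - W$ ($l{\left(W,n \right)} = \left(- W + n^{2}\right) + 2 = \left(n^{2} - W\right) + 2 = 2 + n^{2} - W$)
$40 f{\left(l{\left(4,4 \right)},-14 \right)} = 40 \left(2 + 4^{2} - 4\right)^{2} = 40 \left(2 + 16 - 4\right)^{2} = 40 \cdot 14^{2} = 40 \cdot 196 = 7840$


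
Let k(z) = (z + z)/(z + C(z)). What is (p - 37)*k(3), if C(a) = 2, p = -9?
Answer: -276/5 ≈ -55.200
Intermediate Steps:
k(z) = 2*z/(2 + z) (k(z) = (z + z)/(z + 2) = (2*z)/(2 + z) = 2*z/(2 + z))
(p - 37)*k(3) = (-9 - 37)*(2*3/(2 + 3)) = -92*3/5 = -46*6/5 = -276/5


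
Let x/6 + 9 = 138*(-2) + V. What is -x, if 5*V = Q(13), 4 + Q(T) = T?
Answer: 8496/5 ≈ 1699.2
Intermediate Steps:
Q(T) = -4 + T
V = 9/5 (V = (-4 + 13)/5 = (1/5)*9 = 9/5 ≈ 1.8000)
x = -8496/5 (x = -54 + 6*(138*(-2) + 9/5) = -54 + 6*(-276 + 9/5) = -54 + 6*(-1371/5) = -54 - 8226/5 = -8496/5 ≈ -1699.2)
-x = -1*(-8496/5) = 8496/5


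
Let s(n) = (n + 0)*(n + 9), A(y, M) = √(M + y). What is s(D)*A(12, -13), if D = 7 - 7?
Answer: 0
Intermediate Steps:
D = 0
s(n) = n*(9 + n)
s(D)*A(12, -13) = (0*(9 + 0))*√(-13 + 12) = (0*9)*√(-1) = 0*I = 0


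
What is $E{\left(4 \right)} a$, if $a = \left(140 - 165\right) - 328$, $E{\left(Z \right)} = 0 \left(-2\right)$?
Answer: $0$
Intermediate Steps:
$E{\left(Z \right)} = 0$
$a = -353$ ($a = \left(140 - 165\right) - 328 = -25 - 328 = -353$)
$E{\left(4 \right)} a = 0 \left(-353\right) = 0$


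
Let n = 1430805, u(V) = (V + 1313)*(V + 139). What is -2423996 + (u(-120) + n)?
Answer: -970524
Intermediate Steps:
u(V) = (139 + V)*(1313 + V) (u(V) = (1313 + V)*(139 + V) = (139 + V)*(1313 + V))
-2423996 + (u(-120) + n) = -2423996 + ((182507 + (-120)**2 + 1452*(-120)) + 1430805) = -2423996 + ((182507 + 14400 - 174240) + 1430805) = -2423996 + (22667 + 1430805) = -2423996 + 1453472 = -970524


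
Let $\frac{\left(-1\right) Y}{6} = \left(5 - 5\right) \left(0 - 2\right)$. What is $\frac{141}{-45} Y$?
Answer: $0$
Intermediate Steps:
$Y = 0$ ($Y = - 6 \left(5 - 5\right) \left(0 - 2\right) = - 6 \cdot 0 \left(-2\right) = \left(-6\right) 0 = 0$)
$\frac{141}{-45} Y = \frac{141}{-45} \cdot 0 = 141 \left(- \frac{1}{45}\right) 0 = \left(- \frac{47}{15}\right) 0 = 0$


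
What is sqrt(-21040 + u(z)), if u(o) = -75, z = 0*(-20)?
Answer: I*sqrt(21115) ≈ 145.31*I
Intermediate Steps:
z = 0
sqrt(-21040 + u(z)) = sqrt(-21040 - 75) = sqrt(-21115) = I*sqrt(21115)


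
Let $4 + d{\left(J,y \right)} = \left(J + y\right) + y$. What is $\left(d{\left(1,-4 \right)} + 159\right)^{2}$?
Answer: $21904$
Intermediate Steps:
$d{\left(J,y \right)} = -4 + J + 2 y$ ($d{\left(J,y \right)} = -4 + \left(\left(J + y\right) + y\right) = -4 + \left(J + 2 y\right) = -4 + J + 2 y$)
$\left(d{\left(1,-4 \right)} + 159\right)^{2} = \left(\left(-4 + 1 + 2 \left(-4\right)\right) + 159\right)^{2} = \left(\left(-4 + 1 - 8\right) + 159\right)^{2} = \left(-11 + 159\right)^{2} = 148^{2} = 21904$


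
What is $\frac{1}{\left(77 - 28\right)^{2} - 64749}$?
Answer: $- \frac{1}{62348} \approx -1.6039 \cdot 10^{-5}$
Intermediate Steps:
$\frac{1}{\left(77 - 28\right)^{2} - 64749} = \frac{1}{49^{2} - 64749} = \frac{1}{2401 - 64749} = \frac{1}{-62348} = - \frac{1}{62348}$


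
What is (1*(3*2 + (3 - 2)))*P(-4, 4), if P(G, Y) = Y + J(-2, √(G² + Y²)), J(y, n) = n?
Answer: 28 + 28*√2 ≈ 67.598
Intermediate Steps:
P(G, Y) = Y + √(G² + Y²)
(1*(3*2 + (3 - 2)))*P(-4, 4) = (1*(3*2 + (3 - 2)))*(4 + √((-4)² + 4²)) = (1*(6 + 1))*(4 + √(16 + 16)) = (1*7)*(4 + √32) = 7*(4 + 4*√2) = 28 + 28*√2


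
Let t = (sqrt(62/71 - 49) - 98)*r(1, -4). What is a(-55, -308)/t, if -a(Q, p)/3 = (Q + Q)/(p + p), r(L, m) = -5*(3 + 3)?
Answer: -497/2741204 - I*sqrt(242607)/38376856 ≈ -0.00018131 - 1.2835e-5*I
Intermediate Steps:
r(L, m) = -30 (r(L, m) = -5*6 = -30)
a(Q, p) = -3*Q/p (a(Q, p) = -3*(Q + Q)/(p + p) = -3*2*Q/(2*p) = -3*2*Q*1/(2*p) = -3*Q/p)
t = 2940 - 30*I*sqrt(242607)/71 (t = (sqrt(62/71 - 49) - 98)*(-30) = (sqrt(-3417/71) - 98)*(-30) = (I*sqrt(242607)/71 - 98)*(-30) = (-98 + I*sqrt(242607)/71)*(-30) = 2940 - 30*I*sqrt(242607)/71 ≈ 2940.0 - 208.12*I)
a(-55, -308)/t = (-3*(-55)/(-308))/(2940 - 30*I*sqrt(242607)/71) = (-3*(-55)*(-1/308))/(2940 - 30*I*sqrt(242607)/71) = -15/(28*(2940 - 30*I*sqrt(242607)/71))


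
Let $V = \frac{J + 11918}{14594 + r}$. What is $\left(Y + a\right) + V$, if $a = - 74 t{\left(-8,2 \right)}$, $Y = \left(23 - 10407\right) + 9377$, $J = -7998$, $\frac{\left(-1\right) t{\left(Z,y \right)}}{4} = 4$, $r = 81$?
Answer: $\frac{520279}{2935} \approx 177.27$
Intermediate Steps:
$t{\left(Z,y \right)} = -16$ ($t{\left(Z,y \right)} = \left(-4\right) 4 = -16$)
$Y = -1007$ ($Y = -10384 + 9377 = -1007$)
$a = 1184$ ($a = \left(-74\right) \left(-16\right) = 1184$)
$V = \frac{784}{2935}$ ($V = \frac{-7998 + 11918}{14594 + 81} = \frac{3920}{14675} = 3920 \cdot \frac{1}{14675} = \frac{784}{2935} \approx 0.26712$)
$\left(Y + a\right) + V = \left(-1007 + 1184\right) + \frac{784}{2935} = 177 + \frac{784}{2935} = \frac{520279}{2935}$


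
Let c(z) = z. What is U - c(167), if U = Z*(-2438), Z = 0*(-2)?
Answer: -167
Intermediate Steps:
Z = 0
U = 0 (U = 0*(-2438) = 0)
U - c(167) = 0 - 1*167 = 0 - 167 = -167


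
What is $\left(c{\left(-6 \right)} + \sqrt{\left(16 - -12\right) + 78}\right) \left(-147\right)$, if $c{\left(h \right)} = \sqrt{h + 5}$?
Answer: $- 147 i - 147 \sqrt{106} \approx -1513.5 - 147.0 i$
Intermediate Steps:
$c{\left(h \right)} = \sqrt{5 + h}$
$\left(c{\left(-6 \right)} + \sqrt{\left(16 - -12\right) + 78}\right) \left(-147\right) = \left(\sqrt{5 - 6} + \sqrt{\left(16 - -12\right) + 78}\right) \left(-147\right) = \left(\sqrt{-1} + \sqrt{\left(16 + 12\right) + 78}\right) \left(-147\right) = \left(i + \sqrt{28 + 78}\right) \left(-147\right) = \left(i + \sqrt{106}\right) \left(-147\right) = - 147 i - 147 \sqrt{106}$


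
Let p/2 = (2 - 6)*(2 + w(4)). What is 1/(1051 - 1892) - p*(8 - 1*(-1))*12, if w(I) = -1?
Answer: 726623/841 ≈ 864.00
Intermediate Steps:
p = -8 (p = 2*((2 - 6)*(2 - 1)) = 2*(-4*1) = 2*(-4) = -8)
1/(1051 - 1892) - p*(8 - 1*(-1))*12 = 1/(1051 - 1892) - (-8*(8 - 1*(-1)))*12 = 1/(-841) - (-8*(8 + 1))*12 = -1/841 - (-8*9)*12 = -1/841 - (-72)*12 = -1/841 - 1*(-864) = -1/841 + 864 = 726623/841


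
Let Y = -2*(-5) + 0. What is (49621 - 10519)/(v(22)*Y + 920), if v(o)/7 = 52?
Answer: 343/40 ≈ 8.5750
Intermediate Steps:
Y = 10 (Y = 10 + 0 = 10)
v(o) = 364 (v(o) = 7*52 = 364)
(49621 - 10519)/(v(22)*Y + 920) = (49621 - 10519)/(364*10 + 920) = 39102/(3640 + 920) = 39102/4560 = 39102*(1/4560) = 343/40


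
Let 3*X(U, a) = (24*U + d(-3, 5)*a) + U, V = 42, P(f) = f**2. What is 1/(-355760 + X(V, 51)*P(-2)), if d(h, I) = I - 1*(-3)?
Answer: -1/353816 ≈ -2.8263e-6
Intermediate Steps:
d(h, I) = 3 + I (d(h, I) = I + 3 = 3 + I)
X(U, a) = 8*a/3 + 25*U/3 (X(U, a) = ((24*U + (3 + 5)*a) + U)/3 = ((24*U + 8*a) + U)/3 = ((8*a + 24*U) + U)/3 = (8*a + 25*U)/3 = 8*a/3 + 25*U/3)
1/(-355760 + X(V, 51)*P(-2)) = 1/(-355760 + ((8/3)*51 + (25/3)*42)*(-2)**2) = 1/(-355760 + (136 + 350)*4) = 1/(-355760 + 486*4) = 1/(-355760 + 1944) = 1/(-353816) = -1/353816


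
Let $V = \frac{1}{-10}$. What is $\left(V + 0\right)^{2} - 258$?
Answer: $- \frac{25799}{100} \approx -257.99$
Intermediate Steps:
$V = - \frac{1}{10} \approx -0.1$
$\left(V + 0\right)^{2} - 258 = \left(- \frac{1}{10} + 0\right)^{2} - 258 = \left(- \frac{1}{10}\right)^{2} - 258 = \frac{1}{100} - 258 = - \frac{25799}{100}$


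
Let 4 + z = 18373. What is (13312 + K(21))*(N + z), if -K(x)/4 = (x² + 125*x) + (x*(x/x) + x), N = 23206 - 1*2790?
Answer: 34130800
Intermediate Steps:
z = 18369 (z = -4 + 18373 = 18369)
N = 20416 (N = 23206 - 2790 = 20416)
K(x) = -508*x - 4*x² (K(x) = -4*((x² + 125*x) + (x*(x/x) + x)) = -4*((x² + 125*x) + (x*1 + x)) = -4*((x² + 125*x) + (x + x)) = -4*((x² + 125*x) + 2*x) = -4*(x² + 127*x) = -508*x - 4*x²)
(13312 + K(21))*(N + z) = (13312 - 4*21*(127 + 21))*(20416 + 18369) = (13312 - 4*21*148)*38785 = (13312 - 12432)*38785 = 880*38785 = 34130800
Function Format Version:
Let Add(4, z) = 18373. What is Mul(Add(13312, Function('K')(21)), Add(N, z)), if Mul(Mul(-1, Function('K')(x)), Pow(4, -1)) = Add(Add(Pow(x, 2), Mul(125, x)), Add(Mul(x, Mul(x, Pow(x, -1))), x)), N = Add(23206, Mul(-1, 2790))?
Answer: 34130800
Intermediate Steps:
z = 18369 (z = Add(-4, 18373) = 18369)
N = 20416 (N = Add(23206, -2790) = 20416)
Function('K')(x) = Add(Mul(-508, x), Mul(-4, Pow(x, 2))) (Function('K')(x) = Mul(-4, Add(Add(Pow(x, 2), Mul(125, x)), Add(Mul(x, Mul(x, Pow(x, -1))), x))) = Mul(-4, Add(Add(Pow(x, 2), Mul(125, x)), Add(Mul(x, 1), x))) = Mul(-4, Add(Add(Pow(x, 2), Mul(125, x)), Add(x, x))) = Mul(-4, Add(Add(Pow(x, 2), Mul(125, x)), Mul(2, x))) = Mul(-4, Add(Pow(x, 2), Mul(127, x))) = Add(Mul(-508, x), Mul(-4, Pow(x, 2))))
Mul(Add(13312, Function('K')(21)), Add(N, z)) = Mul(Add(13312, Mul(-4, 21, Add(127, 21))), Add(20416, 18369)) = Mul(Add(13312, Mul(-4, 21, 148)), 38785) = Mul(Add(13312, -12432), 38785) = Mul(880, 38785) = 34130800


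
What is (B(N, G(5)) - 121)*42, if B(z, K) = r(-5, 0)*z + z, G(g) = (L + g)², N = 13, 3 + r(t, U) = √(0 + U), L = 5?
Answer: -6174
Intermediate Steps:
r(t, U) = -3 + √U (r(t, U) = -3 + √(0 + U) = -3 + √U)
G(g) = (5 + g)²
B(z, K) = -2*z (B(z, K) = (-3 + √0)*z + z = (-3 + 0)*z + z = -3*z + z = -2*z)
(B(N, G(5)) - 121)*42 = (-2*13 - 121)*42 = (-26 - 121)*42 = -147*42 = -6174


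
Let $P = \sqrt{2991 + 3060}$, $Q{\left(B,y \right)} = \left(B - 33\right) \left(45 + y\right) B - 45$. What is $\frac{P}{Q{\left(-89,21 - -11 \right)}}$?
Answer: $\frac{\sqrt{6051}}{836021} \approx 9.3046 \cdot 10^{-5}$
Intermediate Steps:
$Q{\left(B,y \right)} = -45 + B \left(-33 + B\right) \left(45 + y\right)$ ($Q{\left(B,y \right)} = \left(-33 + B\right) \left(45 + y\right) B - 45 = B \left(-33 + B\right) \left(45 + y\right) - 45 = -45 + B \left(-33 + B\right) \left(45 + y\right)$)
$P = \sqrt{6051} \approx 77.788$
$\frac{P}{Q{\left(-89,21 - -11 \right)}} = \frac{\sqrt{6051}}{-45 - -132165 + 45 \left(-89\right)^{2} + \left(21 - -11\right) \left(-89\right)^{2} - - 2937 \left(21 - -11\right)} = \frac{\sqrt{6051}}{-45 + 132165 + 45 \cdot 7921 + \left(21 + 11\right) 7921 - - 2937 \left(21 + 11\right)} = \frac{\sqrt{6051}}{-45 + 132165 + 356445 + 32 \cdot 7921 - \left(-2937\right) 32} = \frac{\sqrt{6051}}{-45 + 132165 + 356445 + 253472 + 93984} = \frac{\sqrt{6051}}{836021}$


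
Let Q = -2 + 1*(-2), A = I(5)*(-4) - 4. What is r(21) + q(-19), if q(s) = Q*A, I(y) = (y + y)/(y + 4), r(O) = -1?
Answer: 295/9 ≈ 32.778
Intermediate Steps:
I(y) = 2*y/(4 + y) (I(y) = (2*y)/(4 + y) = 2*y/(4 + y))
A = -76/9 (A = (2*5/(4 + 5))*(-4) - 4 = (2*5/9)*(-4) - 4 = (2*5*(⅑))*(-4) - 4 = (10/9)*(-4) - 4 = -40/9 - 4 = -76/9 ≈ -8.4444)
Q = -4 (Q = -2 - 2 = -4)
q(s) = 304/9 (q(s) = -4*(-76/9) = 304/9)
r(21) + q(-19) = -1 + 304/9 = 295/9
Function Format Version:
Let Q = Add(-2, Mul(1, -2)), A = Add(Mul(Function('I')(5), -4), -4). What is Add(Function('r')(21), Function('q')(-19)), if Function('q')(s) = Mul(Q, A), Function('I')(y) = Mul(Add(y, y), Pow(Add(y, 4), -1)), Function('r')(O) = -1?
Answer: Rational(295, 9) ≈ 32.778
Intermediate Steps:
Function('I')(y) = Mul(2, y, Pow(Add(4, y), -1)) (Function('I')(y) = Mul(Mul(2, y), Pow(Add(4, y), -1)) = Mul(2, y, Pow(Add(4, y), -1)))
A = Rational(-76, 9) (A = Add(Mul(Mul(2, 5, Pow(Add(4, 5), -1)), -4), -4) = Add(Mul(Mul(2, 5, Pow(9, -1)), -4), -4) = Add(Mul(Mul(2, 5, Rational(1, 9)), -4), -4) = Add(Mul(Rational(10, 9), -4), -4) = Add(Rational(-40, 9), -4) = Rational(-76, 9) ≈ -8.4444)
Q = -4 (Q = Add(-2, -2) = -4)
Function('q')(s) = Rational(304, 9) (Function('q')(s) = Mul(-4, Rational(-76, 9)) = Rational(304, 9))
Add(Function('r')(21), Function('q')(-19)) = Add(-1, Rational(304, 9)) = Rational(295, 9)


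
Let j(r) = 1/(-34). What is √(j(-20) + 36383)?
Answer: √42058714/34 ≈ 190.74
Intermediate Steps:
j(r) = -1/34
√(j(-20) + 36383) = √(-1/34 + 36383) = √(1237021/34) = √42058714/34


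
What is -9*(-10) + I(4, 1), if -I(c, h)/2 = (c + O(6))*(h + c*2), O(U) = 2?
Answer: -18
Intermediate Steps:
I(c, h) = -2*(2 + c)*(h + 2*c) (I(c, h) = -2*(c + 2)*(h + c*2) = -2*(2 + c)*(h + 2*c))
-9*(-10) + I(4, 1) = -9*(-10) + (-8*4 - 4*1 - 4*4² - 2*4*1) = 90 + (-32 - 4 - 4*16 - 8) = 90 + (-32 - 4 - 64 - 8) = 90 - 108 = -18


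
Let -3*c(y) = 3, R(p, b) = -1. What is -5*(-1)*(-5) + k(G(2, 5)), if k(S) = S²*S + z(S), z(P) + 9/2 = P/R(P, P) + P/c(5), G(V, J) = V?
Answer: -51/2 ≈ -25.500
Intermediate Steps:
c(y) = -1 (c(y) = -⅓*3 = -1)
z(P) = -9/2 - 2*P (z(P) = -9/2 + (P/(-1) + P/(-1)) = -9/2 + (P*(-1) + P*(-1)) = -9/2 + (-P - P) = -9/2 - 2*P)
k(S) = -9/2 + S³ - 2*S (k(S) = S²*S + (-9/2 - 2*S) = S³ + (-9/2 - 2*S) = -9/2 + S³ - 2*S)
-5*(-1)*(-5) + k(G(2, 5)) = -5*(-1)*(-5) + (-9/2 + 2³ - 2*2) = 5*(-5) + (-9/2 + 8 - 4) = -25 - ½ = -51/2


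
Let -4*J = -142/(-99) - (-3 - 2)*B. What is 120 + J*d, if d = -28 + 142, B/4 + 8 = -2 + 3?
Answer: 134281/33 ≈ 4069.1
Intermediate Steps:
B = -28 (B = -32 + 4*(-2 + 3) = -32 + 4*1 = -32 + 4 = -28)
d = 114
J = 6859/198 (J = -(-142/(-99) - (-3 - 2)*(-28))/4 = -(-142*(-1/99) - (-5)*(-28))/4 = -(142/99 - 1*140)/4 = -(142/99 - 140)/4 = -¼*(-13718/99) = 6859/198 ≈ 34.641)
120 + J*d = 120 + (6859/198)*114 = 120 + 130321/33 = 134281/33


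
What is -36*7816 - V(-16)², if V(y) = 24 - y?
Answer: -282976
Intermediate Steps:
-36*7816 - V(-16)² = -36*7816 - (24 - 1*(-16))² = -281376 - (24 + 16)² = -281376 - 1*40² = -281376 - 1*1600 = -281376 - 1600 = -282976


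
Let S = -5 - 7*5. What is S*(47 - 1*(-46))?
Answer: -3720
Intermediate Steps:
S = -40 (S = -5 - 35 = -40)
S*(47 - 1*(-46)) = -40*(47 - 1*(-46)) = -40*(47 + 46) = -40*93 = -3720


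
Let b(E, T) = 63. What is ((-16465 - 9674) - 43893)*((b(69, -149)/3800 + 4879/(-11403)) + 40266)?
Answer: -727317473808386/257925 ≈ -2.8199e+9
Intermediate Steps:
((-16465 - 9674) - 43893)*((b(69, -149)/3800 + 4879/(-11403)) + 40266) = ((-16465 - 9674) - 43893)*((63/3800 + 4879/(-11403)) + 40266) = (-26139 - 43893)*((63*(1/3800) + 4879*(-1/11403)) + 40266) = -70032*((63/3800 - 697/1629) + 40266) = -70032*(-2545973/6190200 + 40266) = -70032*249252047227/6190200 = -727317473808386/257925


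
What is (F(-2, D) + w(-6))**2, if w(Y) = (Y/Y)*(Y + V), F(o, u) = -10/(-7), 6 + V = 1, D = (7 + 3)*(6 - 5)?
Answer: 4489/49 ≈ 91.612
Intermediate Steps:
D = 10 (D = 10*1 = 10)
V = -5 (V = -6 + 1 = -5)
F(o, u) = 10/7 (F(o, u) = -10*(-1/7) = 10/7)
w(Y) = -5 + Y (w(Y) = (Y/Y)*(Y - 5) = 1*(-5 + Y) = -5 + Y)
(F(-2, D) + w(-6))**2 = (10/7 + (-5 - 6))**2 = (10/7 - 11)**2 = (-67/7)**2 = 4489/49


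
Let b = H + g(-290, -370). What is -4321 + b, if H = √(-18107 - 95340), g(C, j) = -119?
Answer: -4440 + I*√113447 ≈ -4440.0 + 336.82*I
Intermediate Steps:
H = I*√113447 (H = √(-113447) = I*√113447 ≈ 336.82*I)
b = -119 + I*√113447 (b = I*√113447 - 119 = -119 + I*√113447 ≈ -119.0 + 336.82*I)
-4321 + b = -4321 + (-119 + I*√113447) = -4440 + I*√113447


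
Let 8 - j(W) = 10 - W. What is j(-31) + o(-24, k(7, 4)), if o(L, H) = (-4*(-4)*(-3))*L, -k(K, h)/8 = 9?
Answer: 1119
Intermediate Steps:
k(K, h) = -72 (k(K, h) = -8*9 = -72)
j(W) = -2 + W (j(W) = 8 - (10 - W) = 8 + (-10 + W) = -2 + W)
o(L, H) = -48*L (o(L, H) = (16*(-3))*L = -48*L)
j(-31) + o(-24, k(7, 4)) = (-2 - 31) - 48*(-24) = -33 + 1152 = 1119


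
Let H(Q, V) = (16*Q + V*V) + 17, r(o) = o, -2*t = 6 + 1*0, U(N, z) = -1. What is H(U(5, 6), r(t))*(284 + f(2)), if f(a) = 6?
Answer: 2900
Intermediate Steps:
t = -3 (t = -(6 + 1*0)/2 = -(6 + 0)/2 = -½*6 = -3)
H(Q, V) = 17 + V² + 16*Q (H(Q, V) = (16*Q + V²) + 17 = (V² + 16*Q) + 17 = 17 + V² + 16*Q)
H(U(5, 6), r(t))*(284 + f(2)) = (17 + (-3)² + 16*(-1))*(284 + 6) = (17 + 9 - 16)*290 = 10*290 = 2900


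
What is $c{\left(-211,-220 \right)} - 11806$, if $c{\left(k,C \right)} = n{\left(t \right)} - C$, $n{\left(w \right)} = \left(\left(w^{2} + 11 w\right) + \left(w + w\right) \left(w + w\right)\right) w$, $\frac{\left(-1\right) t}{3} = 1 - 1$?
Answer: $-11586$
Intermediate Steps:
$t = 0$ ($t = - 3 \left(1 - 1\right) = \left(-3\right) 0 = 0$)
$n{\left(w \right)} = w \left(5 w^{2} + 11 w\right)$ ($n{\left(w \right)} = \left(\left(w^{2} + 11 w\right) + 2 w 2 w\right) w = \left(\left(w^{2} + 11 w\right) + 4 w^{2}\right) w = \left(5 w^{2} + 11 w\right) w = w \left(5 w^{2} + 11 w\right)$)
$c{\left(k,C \right)} = - C$ ($c{\left(k,C \right)} = 0^{2} \left(11 + 5 \cdot 0\right) - C = 0 \left(11 + 0\right) - C = 0 \cdot 11 - C = 0 - C = - C$)
$c{\left(-211,-220 \right)} - 11806 = \left(-1\right) \left(-220\right) - 11806 = 220 - 11806 = -11586$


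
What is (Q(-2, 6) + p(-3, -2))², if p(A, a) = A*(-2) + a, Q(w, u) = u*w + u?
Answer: 4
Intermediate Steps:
Q(w, u) = u + u*w
p(A, a) = a - 2*A (p(A, a) = -2*A + a = a - 2*A)
(Q(-2, 6) + p(-3, -2))² = (6*(1 - 2) + (-2 - 2*(-3)))² = (6*(-1) + (-2 + 6))² = (-6 + 4)² = (-2)² = 4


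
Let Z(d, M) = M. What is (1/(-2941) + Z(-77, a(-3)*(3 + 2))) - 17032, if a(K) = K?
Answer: -50135228/2941 ≈ -17047.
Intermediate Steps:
(1/(-2941) + Z(-77, a(-3)*(3 + 2))) - 17032 = (1/(-2941) - 3*(3 + 2)) - 17032 = (-1/2941 - 3*5) - 17032 = (-1/2941 - 15) - 17032 = -44116/2941 - 17032 = -50135228/2941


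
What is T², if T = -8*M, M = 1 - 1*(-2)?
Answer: 576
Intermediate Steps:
M = 3 (M = 1 + 2 = 3)
T = -24 (T = -8*3 = -24)
T² = (-24)² = 576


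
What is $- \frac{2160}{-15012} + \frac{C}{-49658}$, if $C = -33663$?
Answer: $\frac{810331}{986066} \approx 0.82178$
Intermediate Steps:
$- \frac{2160}{-15012} + \frac{C}{-49658} = - \frac{2160}{-15012} - \frac{33663}{-49658} = \left(-2160\right) \left(- \frac{1}{15012}\right) - - \frac{4809}{7094} = \frac{20}{139} + \frac{4809}{7094} = \frac{810331}{986066}$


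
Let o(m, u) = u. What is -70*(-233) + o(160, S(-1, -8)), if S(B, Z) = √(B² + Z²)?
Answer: 16310 + √65 ≈ 16318.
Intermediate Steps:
-70*(-233) + o(160, S(-1, -8)) = -70*(-233) + √((-1)² + (-8)²) = 16310 + √(1 + 64) = 16310 + √65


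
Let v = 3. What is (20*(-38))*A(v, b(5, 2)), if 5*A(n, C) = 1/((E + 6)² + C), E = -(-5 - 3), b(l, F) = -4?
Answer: -19/24 ≈ -0.79167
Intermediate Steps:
E = 8 (E = -1*(-8) = 8)
A(n, C) = 1/(5*(196 + C)) (A(n, C) = 1/(5*((8 + 6)² + C)) = 1/(5*(14² + C)) = 1/(5*(196 + C)))
(20*(-38))*A(v, b(5, 2)) = (20*(-38))*(1/(5*(196 - 4))) = -152/192 = -760*1/960 = -19/24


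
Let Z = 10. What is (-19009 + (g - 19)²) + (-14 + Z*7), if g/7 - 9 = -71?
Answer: 186256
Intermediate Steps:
g = -434 (g = 63 + 7*(-71) = 63 - 497 = -434)
(-19009 + (g - 19)²) + (-14 + Z*7) = (-19009 + (-434 - 19)²) + (-14 + 10*7) = (-19009 + (-453)²) + (-14 + 70) = (-19009 + 205209) + 56 = 186200 + 56 = 186256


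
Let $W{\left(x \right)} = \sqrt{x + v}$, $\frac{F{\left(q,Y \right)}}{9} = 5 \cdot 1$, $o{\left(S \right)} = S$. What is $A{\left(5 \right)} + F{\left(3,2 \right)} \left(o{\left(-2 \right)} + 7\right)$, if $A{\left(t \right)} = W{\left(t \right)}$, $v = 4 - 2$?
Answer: $225 + \sqrt{7} \approx 227.65$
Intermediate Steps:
$F{\left(q,Y \right)} = 45$ ($F{\left(q,Y \right)} = 9 \cdot 5 \cdot 1 = 9 \cdot 5 = 45$)
$v = 2$ ($v = 4 - 2 = 2$)
$W{\left(x \right)} = \sqrt{2 + x}$ ($W{\left(x \right)} = \sqrt{x + 2} = \sqrt{2 + x}$)
$A{\left(t \right)} = \sqrt{2 + t}$
$A{\left(5 \right)} + F{\left(3,2 \right)} \left(o{\left(-2 \right)} + 7\right) = \sqrt{2 + 5} + 45 \left(-2 + 7\right) = \sqrt{7} + 45 \cdot 5 = \sqrt{7} + 225 = 225 + \sqrt{7}$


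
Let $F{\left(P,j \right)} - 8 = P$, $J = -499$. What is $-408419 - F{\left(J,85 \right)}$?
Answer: $-407928$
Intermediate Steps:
$F{\left(P,j \right)} = 8 + P$
$-408419 - F{\left(J,85 \right)} = -408419 - \left(8 - 499\right) = -408419 - -491 = -408419 + 491 = -407928$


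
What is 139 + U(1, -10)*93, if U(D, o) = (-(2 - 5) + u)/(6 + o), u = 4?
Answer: -95/4 ≈ -23.750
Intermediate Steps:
U(D, o) = 7/(6 + o) (U(D, o) = (-(2 - 5) + 4)/(6 + o) = (-1*(-3) + 4)/(6 + o) = (3 + 4)/(6 + o) = 7/(6 + o))
139 + U(1, -10)*93 = 139 + (7/(6 - 10))*93 = 139 + (7/(-4))*93 = 139 + (7*(-¼))*93 = 139 - 7/4*93 = 139 - 651/4 = -95/4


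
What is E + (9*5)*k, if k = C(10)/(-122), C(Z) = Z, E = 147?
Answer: 8742/61 ≈ 143.31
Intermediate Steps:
k = -5/61 (k = 10/(-122) = 10*(-1/122) = -5/61 ≈ -0.081967)
E + (9*5)*k = 147 + (9*5)*(-5/61) = 147 + 45*(-5/61) = 147 - 225/61 = 8742/61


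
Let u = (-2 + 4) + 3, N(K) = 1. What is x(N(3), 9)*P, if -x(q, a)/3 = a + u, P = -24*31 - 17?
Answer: 31962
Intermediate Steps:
u = 5 (u = 2 + 3 = 5)
P = -761 (P = -744 - 17 = -761)
x(q, a) = -15 - 3*a (x(q, a) = -3*(a + 5) = -3*(5 + a) = -15 - 3*a)
x(N(3), 9)*P = (-15 - 3*9)*(-761) = (-15 - 27)*(-761) = -42*(-761) = 31962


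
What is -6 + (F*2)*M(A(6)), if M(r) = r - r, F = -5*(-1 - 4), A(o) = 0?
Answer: -6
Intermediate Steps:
F = 25 (F = -5*(-5) = 25)
M(r) = 0
-6 + (F*2)*M(A(6)) = -6 + (25*2)*0 = -6 + 50*0 = -6 + 0 = -6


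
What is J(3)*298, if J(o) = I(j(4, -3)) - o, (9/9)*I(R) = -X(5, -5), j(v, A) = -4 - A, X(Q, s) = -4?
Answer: 298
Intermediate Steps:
I(R) = 4 (I(R) = -1*(-4) = 4)
J(o) = 4 - o
J(3)*298 = (4 - 1*3)*298 = (4 - 3)*298 = 1*298 = 298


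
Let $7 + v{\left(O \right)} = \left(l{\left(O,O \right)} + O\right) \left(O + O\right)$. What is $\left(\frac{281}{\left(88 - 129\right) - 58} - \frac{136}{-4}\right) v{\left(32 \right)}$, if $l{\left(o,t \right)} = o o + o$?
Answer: $\frac{214793125}{99} \approx 2.1696 \cdot 10^{6}$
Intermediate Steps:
$l{\left(o,t \right)} = o + o^{2}$ ($l{\left(o,t \right)} = o^{2} + o = o + o^{2}$)
$v{\left(O \right)} = -7 + 2 O \left(O + O \left(1 + O\right)\right)$ ($v{\left(O \right)} = -7 + \left(O \left(1 + O\right) + O\right) \left(O + O\right) = -7 + \left(O + O \left(1 + O\right)\right) 2 O = -7 + 2 O \left(O + O \left(1 + O\right)\right)$)
$\left(\frac{281}{\left(88 - 129\right) - 58} - \frac{136}{-4}\right) v{\left(32 \right)} = \left(\frac{281}{\left(88 - 129\right) - 58} - \frac{136}{-4}\right) \left(-7 + 2 \cdot 32^{3} + 4 \cdot 32^{2}\right) = \left(\frac{281}{-41 - 58} - -34\right) \left(-7 + 2 \cdot 32768 + 4 \cdot 1024\right) = \left(\frac{281}{-99} + 34\right) \left(-7 + 65536 + 4096\right) = \left(281 \left(- \frac{1}{99}\right) + 34\right) 69625 = \left(- \frac{281}{99} + 34\right) 69625 = \frac{3085}{99} \cdot 69625 = \frac{214793125}{99}$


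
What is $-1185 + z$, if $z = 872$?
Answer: $-313$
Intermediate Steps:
$-1185 + z = -1185 + 872 = -313$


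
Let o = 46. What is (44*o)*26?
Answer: 52624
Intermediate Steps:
(44*o)*26 = (44*46)*26 = 2024*26 = 52624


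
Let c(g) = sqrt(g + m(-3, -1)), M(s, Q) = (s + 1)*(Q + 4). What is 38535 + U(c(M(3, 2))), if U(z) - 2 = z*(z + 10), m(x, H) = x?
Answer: 38558 + 10*sqrt(21) ≈ 38604.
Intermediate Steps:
M(s, Q) = (1 + s)*(4 + Q)
c(g) = sqrt(-3 + g) (c(g) = sqrt(g - 3) = sqrt(-3 + g))
U(z) = 2 + z*(10 + z) (U(z) = 2 + z*(z + 10) = 2 + z*(10 + z))
38535 + U(c(M(3, 2))) = 38535 + (2 + (sqrt(-3 + (4 + 2 + 4*3 + 2*3)))**2 + 10*sqrt(-3 + (4 + 2 + 4*3 + 2*3))) = 38535 + (2 + (sqrt(-3 + (4 + 2 + 12 + 6)))**2 + 10*sqrt(-3 + (4 + 2 + 12 + 6))) = 38535 + (2 + (sqrt(-3 + 24))**2 + 10*sqrt(-3 + 24)) = 38535 + (2 + (sqrt(21))**2 + 10*sqrt(21)) = 38535 + (2 + 21 + 10*sqrt(21)) = 38535 + (23 + 10*sqrt(21)) = 38558 + 10*sqrt(21)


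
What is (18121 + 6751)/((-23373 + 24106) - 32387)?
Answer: -12436/15827 ≈ -0.78575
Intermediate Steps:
(18121 + 6751)/((-23373 + 24106) - 32387) = 24872/(733 - 32387) = 24872/(-31654) = 24872*(-1/31654) = -12436/15827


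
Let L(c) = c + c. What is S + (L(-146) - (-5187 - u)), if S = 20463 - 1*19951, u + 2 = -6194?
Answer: -789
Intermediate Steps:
u = -6196 (u = -2 - 6194 = -6196)
L(c) = 2*c
S = 512 (S = 20463 - 19951 = 512)
S + (L(-146) - (-5187 - u)) = 512 + (2*(-146) - (-5187 - 1*(-6196))) = 512 + (-292 - (-5187 + 6196)) = 512 + (-292 - 1*1009) = 512 + (-292 - 1009) = 512 - 1301 = -789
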